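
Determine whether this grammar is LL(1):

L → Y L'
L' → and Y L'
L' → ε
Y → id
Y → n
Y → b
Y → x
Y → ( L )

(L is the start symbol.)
Relevant sets:
  FOLLOW(L') = { $, ')' }

For L':
  PREDICT(L' → and Y L') = { 'and' }
  PREDICT(L' → ε) = { $, ')' }
For Y:
  PREDICT(Y → id) = { 'id' }
  PREDICT(Y → n) = { 'n' }
  PREDICT(Y → b) = { 'b' }
  PREDICT(Y → x) = { 'x' }
  PREDICT(Y → '(' L ')') = { '(' }
L has a single production, so nothing to check there.

All predict sets are disjoint. The grammar IS LL(1).

Answer: Yes, the grammar is LL(1).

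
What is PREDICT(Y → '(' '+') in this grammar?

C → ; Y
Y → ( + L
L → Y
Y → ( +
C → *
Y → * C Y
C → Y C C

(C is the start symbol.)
{ '(' }

PREDICT(Y → '(' '+') = (FIRST(RHS) \ {ε}) ∪ (FOLLOW(Y) if ε ∈ FIRST(RHS), i.e. RHS ⇒* ε)
FIRST('(' '+') = { '(' }
ε ∉ FIRST('(' '+'), so FOLLOW(Y) is not added.
PREDICT(Y → '(' '+') = { '(' }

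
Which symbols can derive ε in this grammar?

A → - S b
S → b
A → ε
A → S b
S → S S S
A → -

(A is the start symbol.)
A non-terminal is nullable if it can derive ε (the empty string): either it has an ε-production, or it has a production whose right-hand side consists entirely of nullable non-terminals.

ε-productions: A → ε
So A is immediately nullable.
No further non-terminal can be added: every production for the remaining non-terminals contains a terminal or a non-nullable non-terminal.
Nullable = { 'A' }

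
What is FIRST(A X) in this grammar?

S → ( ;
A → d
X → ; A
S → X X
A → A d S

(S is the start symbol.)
FIRST sets of the non-terminals involved (from the grammar, by fixed-point iteration):
  FIRST(A) = { 'd' }

To compute FIRST(A X), process the symbols left to right:
Symbol A is a non-terminal. Add FIRST(A) \ {ε} = { 'd' }
A is not nullable (ε ∉ FIRST(A)), so stop here.
FIRST(A X) = { 'd' }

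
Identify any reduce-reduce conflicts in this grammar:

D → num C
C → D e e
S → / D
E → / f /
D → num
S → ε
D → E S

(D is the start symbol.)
Augment with D' → D and build the canonical LR(0) collection (I0 = CLOSURE({[D' → . D]}), then GOTO on every symbol after a dot until no new states appear). It has 14 states:
  I0: { [D → . E S], [D → . num C], [D → . num], [D' → . D], [E → . / f /] }  — shift
  I1: { [E → / . f /] }  — shift
  I2: { [D' → D .] }  — accept
  I3: { [D → E . S], [S → . / D], [S → .] }  — shift, reduce
  I4: { [C → . D e e], [D → . E S], [D → . num C], [D → . num], [D → num . C], [D → num .], [E → . / f /] }  — shift, reduce
  I5: { [D → num C .] }  — reduce
  I6: { [C → D . e e] }  — shift
  I7: { [C → D e . e] }  — shift
  I8: { [C → D e e .] }  — reduce
  I9: { [D → . E S], [D → . num C], [D → . num], [E → . / f /], [S → / . D] }  — shift
  I10: { [D → E S .] }  — reduce
  I11: { [S → / D .] }  — reduce
  I12: { [E → / f . /] }  — shift
  I13: { [E → / f / .] }  — reduce

No state contains more than one complete item.

Answer: No reduce-reduce conflicts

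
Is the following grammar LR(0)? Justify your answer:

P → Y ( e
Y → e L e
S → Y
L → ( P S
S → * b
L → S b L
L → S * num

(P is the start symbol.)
Yes, the grammar is LR(0)

A grammar is LR(0) if no state in the canonical LR(0) collection has:
  - both a shift item (dot before a terminal) and a complete item (shift-reduce conflict), or
  - two or more complete items (reduce-reduce conflict; the accept item [P' → P .] counts as a complete item here).

Augment with P' → P and build the canonical LR(0) collection (I0 = CLOSURE({[P' → . P]}), then GOTO on every symbol after a dot until no new states appear). It has 19 states:
  I0: { [P → . Y ( e], [P' → . P], [Y → . e L e] }  — shift
  I1: { [P' → P .] }  — accept
  I2: { [P → Y . ( e] }  — shift
  I3: { [L → . ( P S], [L → . S * num], [L → . S b L], [S → . * b], [S → . Y], [Y → . e L e], [Y → e . L e] }  — shift
  I4: { [L → ( . P S], [P → . Y ( e], [Y → . e L e] }  — shift
  I5: { [S → * . b] }  — shift
  I6: { [Y → e L . e] }  — shift
  I7: { [L → S . * num], [L → S . b L] }  — shift
  I8: { [S → Y .] }  — reduce
  I9: { [L → S * . num] }  — shift
  I10: { [L → . ( P S], [L → . S * num], [L → . S b L], [L → S b . L], [S → . * b], [S → . Y], [Y → . e L e] }  — shift
  I11: { [L → S b L .] }  — reduce
  I12: { [L → S * num .] }  — reduce
  I13: { [Y → e L e .] }  — reduce
  I14: { [S → * b .] }  — reduce
  I15: { [L → ( P . S], [S → . * b], [S → . Y], [Y → . e L e] }  — shift
  I16: { [L → ( P S .] }  — reduce
  I17: { [P → Y ( . e] }  — shift
  I18: { [P → Y ( e .] }  — reduce

Every state is either a pure shift/goto state or contains exactly one complete item and nothing to shift — no conflicts. The grammar is LR(0).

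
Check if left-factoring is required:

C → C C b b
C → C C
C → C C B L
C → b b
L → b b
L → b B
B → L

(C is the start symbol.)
Left-factoring is needed when two productions for the same non-terminal
share a common prefix on the right-hand side.

Productions for C:
  C → C C b b
  C → C C
  C → C C B L
  C → b b
Productions for L:
  L → b b
  L → b B

Found common prefix 'C C' in productions for C
Found common prefix 'b' in productions for L

Answer: Yes, C has productions with common prefix 'C C'; L has productions with common prefix 'b'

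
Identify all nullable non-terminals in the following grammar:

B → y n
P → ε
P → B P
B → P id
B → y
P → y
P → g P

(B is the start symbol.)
ε-productions: P → ε
So P is immediately nullable.
No further non-terminal can be added: every production for the remaining non-terminals contains a terminal or a non-nullable non-terminal.
Nullable = { 'P' }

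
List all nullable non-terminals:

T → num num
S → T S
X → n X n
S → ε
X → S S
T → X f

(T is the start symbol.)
{ 'S', 'X' }

A non-terminal is nullable if it can derive ε (the empty string): either it has an ε-production, or it has a production whose right-hand side consists entirely of nullable non-terminals.

ε-productions: S → ε
So S is immediately nullable.
X → S S: every symbol on the right is nullable, so X is nullable too.
No further non-terminal can be added: every production for the remaining non-terminals contains a terminal or a non-nullable non-terminal.
Nullable = { 'S', 'X' }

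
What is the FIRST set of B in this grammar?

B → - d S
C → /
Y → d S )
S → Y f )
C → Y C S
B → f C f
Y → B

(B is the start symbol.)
To compute FIRST(B), examine every production with B on the left-hand side, reading each right-hand side left to right until a non-nullable symbol is reached.

From B → - d S:
  - '-' is a terminal: add '-' and stop
From B → f C f:
  - f is a terminal: add 'f' and stop

Collecting: FIRST(B) = { '-', 'f' }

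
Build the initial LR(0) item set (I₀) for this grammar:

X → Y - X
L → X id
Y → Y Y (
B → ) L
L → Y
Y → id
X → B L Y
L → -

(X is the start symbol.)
{ [B → . ) L], [X → . B L Y], [X → . Y - X], [X' → . X], [Y → . Y Y (], [Y → . id] }

First, augment the grammar with X' → X
I₀ = CLOSURE({ [X' → . X] }):
  [X' → . X] has the dot before X: add [X → . Y - X], [X → . B L Y]
  [X → . Y - X] has the dot before Y: add [Y → . Y Y (], [Y → . id]
  [X → . B L Y] has the dot before B: add [B → . ) L]
No further items can be added.

I₀ = { [B → . ) L], [X → . B L Y], [X → . Y - X], [X' → . X], [Y → . Y Y (], [Y → . id] }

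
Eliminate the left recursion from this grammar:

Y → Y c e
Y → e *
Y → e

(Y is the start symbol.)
Y is directly left-recursive. The standard transformation for
  A → A α₁ | ... | A α_m | β₁ | ... | β_n
is
  A  → β₁ A' | ... | β_n A'
  A' → α₁ A' | ... | α_m A' | ε

Y → e * becomes Y → e * Y'
Y → e becomes Y → e Y'
Y → Y c e becomes Y' → c e Y'
Add Y' → ε

Resulting grammar:
Y → e * Y'
Y → e Y'
Y' → c e Y'
Y' → ε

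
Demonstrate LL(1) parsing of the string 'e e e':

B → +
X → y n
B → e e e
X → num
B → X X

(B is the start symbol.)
LL(1) parsing maintains a stack (initially the start symbol over $) and the input. At each step: if the stack top is a terminal, match it against the current input token; if it is a non-terminal N, replace it with the RHS of M[N, lookahead] (the unique production whose predict set contains the lookahead).

Stack is shown with the top on the left.

Stack    Input    Action
------------------------
B $      e e e $  output B → e e e
e e e $  e e e $  match 'e'
e e $    e e $    match 'e'
e $      e $      match 'e'
$        $        accept

The string is accepted.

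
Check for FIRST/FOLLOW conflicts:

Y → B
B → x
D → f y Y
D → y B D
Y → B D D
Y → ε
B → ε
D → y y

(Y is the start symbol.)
Nullable non-terminals: B, Y.
FIRST sets used below: FIRST(B) = { 'x', ε }, FIRST(D) = { 'f', 'y' }

B: nullable alternative(s) B → ε; FOLLOW(B) = { $, 'f', 'y' }
  B → x: FIRST \ {ε} = { 'x' } — disjoint from FOLLOW(B)
  B → ε: FIRST \ {ε} = { } — this is the only nullable alternative, skip

Y: nullable alternative(s) Y → B, Y → ε; FOLLOW(Y) = { $, 'f', 'y' }
  Y → B: FIRST \ {ε} = { 'x' } — disjoint from FOLLOW(Y)
  Y → B D D: FIRST \ {ε} = { 'f', 'x', 'y' } — overlaps FOLLOW(Y) on { 'f', 'y' }: CONFLICT
  Y → ε: FIRST \ {ε} = { } — disjoint from FOLLOW(Y)

D has no nullable alternative, so no FIRST/FOLLOW check is needed there.

So the grammar has 1 FIRST/FOLLOW conflict (marked CONFLICT above).

Answer: Yes. Y → B D D with FOLLOW(Y) on { 'f', 'y' }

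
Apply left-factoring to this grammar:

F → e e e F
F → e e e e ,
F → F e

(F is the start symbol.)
F → e e e F'
F' → F
F' → e ,
F → F e

Left-factoring transforms A → αβ₁ | αβ₂ into A → αA' and A' → β₁ | β₂
(α is the longest common prefix among the alternatives). Repeat until
no nonterminal has two alternatives with a common prefix.

Round 1: F has alternatives sharing prefix 'e e e'. Introduce F': F → e e e F'
  Add: F' → F
  Add: F' → e ,

No remaining common prefixes — done.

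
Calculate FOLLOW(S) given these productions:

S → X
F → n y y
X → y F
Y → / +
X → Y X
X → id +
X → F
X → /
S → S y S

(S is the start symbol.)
S is the start symbol, so $ ∈ FOLLOW(S).
In S → S y S: S is followed by y S, add FIRST(y S) \ {ε} = { 'y' }
In S → S y S: S is at the end; this adds FOLLOW(S) to itself — nothing new

Taking the union: FOLLOW(S) = { $, 'y' }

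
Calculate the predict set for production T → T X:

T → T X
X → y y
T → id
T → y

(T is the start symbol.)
PREDICT(T → T X) = (FIRST(RHS) \ {ε}) ∪ (FOLLOW(T) if ε ∈ FIRST(RHS), i.e. RHS ⇒* ε)
FIRST(T) = { 'id', 'y' }
FIRST(T X) = { 'id', 'y' }
ε ∉ FIRST(T X), so FOLLOW(T) is not added.
PREDICT(T → T X) = { 'id', 'y' }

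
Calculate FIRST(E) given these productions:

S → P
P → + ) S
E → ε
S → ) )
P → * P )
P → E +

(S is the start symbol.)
From E → ε:
  - ε-production, so ε ∈ FIRST(E)

Collecting: FIRST(E) = { ε }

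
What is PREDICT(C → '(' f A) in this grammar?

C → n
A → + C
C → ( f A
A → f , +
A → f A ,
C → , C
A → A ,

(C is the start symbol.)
PREDICT(C → '(' f A) = (FIRST(RHS) \ {ε}) ∪ (FOLLOW(C) if ε ∈ FIRST(RHS), i.e. RHS ⇒* ε)
FIRST('(' f A) = { '(' }
ε ∉ FIRST('(' f A), so FOLLOW(C) is not added.
PREDICT(C → '(' f A) = { '(' }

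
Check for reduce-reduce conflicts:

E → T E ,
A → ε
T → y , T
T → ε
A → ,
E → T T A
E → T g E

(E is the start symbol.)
A reduce-reduce conflict occurs when an LR(0) state has two complete items [A → α .] and [B → β .] — both call for a reduction, and with no lookahead the parser cannot choose between them.

Augment with E' → E and build the canonical LR(0) collection (I0 = CLOSURE({[E' → . E]}), then GOTO on every symbol after a dot until no new states appear). It has 13 states:
  I0: { [E → . T E ,], [E → . T T A], [E → . T g E], [E' → . E], [T → . y , T], [T → .] }  — shift, reduce
  I1: { [E' → E .] }  — accept
  I2: { [E → . T E ,], [E → . T T A], [E → . T g E], [E → T . E ,], [E → T . T A], [E → T . g E], [T → . y , T], [T → .] }  — shift, reduce
  I3: { [T → y . , T] }  — shift
  I4: { [T → . y , T], [T → .], [T → y , . T] }  — shift, reduce
  I5: { [T → y , T .] }  — reduce
  I6: { [E → T E . ,] }  — shift
  I7: { [A → . ,], [A → .], [E → . T E ,], [E → . T T A], [E → . T g E], [E → T . E ,], [E → T . T A], [E → T . g E], [E → T T . A], [T → . y , T], [T → .] }  — shift, 2 reduces
  I8: { [E → . T E ,], [E → . T T A], [E → . T g E], [E → T g . E], [T → . y , T], [T → .] }  — shift, reduce
  I9: { [E → T g E .] }  — reduce
  I10: { [A → , .] }  — reduce
  I11: { [E → T T A .] }  — reduce
  I12: { [E → T E , .] }  — reduce

I7 contains complete items [A → .], [T → .] — reduce-reduce conflict.

Answer: Yes — I7: [A → .] vs [T → .]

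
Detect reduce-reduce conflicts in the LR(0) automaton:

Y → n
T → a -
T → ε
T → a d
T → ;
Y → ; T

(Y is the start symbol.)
No reduce-reduce conflicts

Augment with Y' → Y and build the canonical LR(0) collection (I0 = CLOSURE({[Y' → . Y]}), then GOTO on every symbol after a dot until no new states appear). It has 9 states:
  I0: { [Y → . ; T], [Y → . n], [Y' → . Y] }  — shift
  I1: { [T → . ;], [T → . a -], [T → . a d], [T → .], [Y → ; . T] }  — shift, reduce
  I2: { [Y' → Y .] }  — accept
  I3: { [Y → n .] }  — reduce
  I4: { [T → ; .] }  — reduce
  I5: { [Y → ; T .] }  — reduce
  I6: { [T → a . -], [T → a . d] }  — shift
  I7: { [T → a - .] }  — reduce
  I8: { [T → a d .] }  — reduce

No state contains more than one complete item.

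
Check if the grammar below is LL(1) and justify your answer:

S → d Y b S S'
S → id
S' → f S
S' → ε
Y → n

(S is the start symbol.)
A grammar is LL(1) if for each non-terminal N with multiple productions, the predict sets of those productions are pairwise disjoint, where PREDICT(N → α) = (FIRST(α) \ {ε}) ∪ (FOLLOW(N) if α ⇒* ε).

Relevant sets:
  FOLLOW(S') = { $, 'f' }

For S:
  PREDICT(S → d Y b S S') = { 'd' }
  PREDICT(S → id) = { 'id' }
For S':
  PREDICT(S' → f S) = { 'f' }
  PREDICT(S' → ε) = { $, 'f' }
Y has a single production, so nothing to check there.

Conflict found: Predict set conflict for S': { 'f' }
The grammar is NOT LL(1).

Answer: No. Predict set conflict for S': { 'f' }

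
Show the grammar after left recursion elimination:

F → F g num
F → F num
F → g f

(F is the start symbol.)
F is directly left-recursive. The standard transformation for
  A → A α₁ | ... | A α_m | β₁ | ... | β_n
is
  A  → β₁ A' | ... | β_n A'
  A' → α₁ A' | ... | α_m A' | ε

F → g f becomes F → g f F'
F → F g num becomes F' → g num F'
F → F num becomes F' → num F'
Add F' → ε

Resulting grammar:
F → g f F'
F' → g num F'
F' → num F'
F' → ε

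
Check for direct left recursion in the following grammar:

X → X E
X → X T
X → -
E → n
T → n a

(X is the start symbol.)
Yes, X is left-recursive

Direct left recursion occurs when N → N α for some non-terminal N (the right-hand side begins with the left-hand side itself).

X → X E: LEFT RECURSIVE (starts with X)
X → X T: LEFT RECURSIVE (starts with X)
X → -: starts with '-'
E → n: starts with n
T → n a: starts with n

The grammar has direct left recursion on: X.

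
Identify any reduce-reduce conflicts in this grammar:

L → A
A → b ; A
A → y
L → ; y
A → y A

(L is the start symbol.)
A reduce-reduce conflict occurs when an LR(0) state has two complete items [A → α .] and [B → β .] — both call for a reduction, and with no lookahead the parser cannot choose between them.

Augment with L' → L and build the canonical LR(0) collection (I0 = CLOSURE({[L' → . L]}), then GOTO on every symbol after a dot until no new states appear). It has 10 states:
  I0: { [A → . b ; A], [A → . y A], [A → . y], [L → . ; y], [L → . A], [L' → . L] }  — shift
  I1: { [L → ; . y] }  — shift
  I2: { [L → A .] }  — reduce
  I3: { [L' → L .] }  — accept
  I4: { [A → b . ; A] }  — shift
  I5: { [A → . b ; A], [A → . y A], [A → . y], [A → y . A], [A → y .] }  — shift, reduce
  I6: { [A → y A .] }  — reduce
  I7: { [A → . b ; A], [A → . y A], [A → . y], [A → b ; . A] }  — shift
  I8: { [A → b ; A .] }  — reduce
  I9: { [L → ; y .] }  — reduce

No state contains more than one complete item.

Answer: No reduce-reduce conflicts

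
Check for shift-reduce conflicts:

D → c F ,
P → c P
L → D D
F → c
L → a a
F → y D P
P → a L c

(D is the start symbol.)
No shift-reduce conflicts

A shift-reduce conflict occurs when an LR(0) state has both:
  - a complete (reduce) item [A → α .] (dot at the end), and
  - a shift item [B → β . c γ] (dot before a terminal).

Augment with D' → D and build the canonical LR(0) collection (I0 = CLOSURE({[D' → . D]}), then GOTO on every symbol after a dot until no new states appear). It has 18 states:
  I0: { [D → . c F ,], [D' → . D] }  — shift
  I1: { [D' → D .] }  — accept
  I2: { [D → c . F ,], [F → . c], [F → . y D P] }  — shift
  I3: { [D → c F . ,] }  — shift
  I4: { [F → c .] }  — reduce
  I5: { [D → . c F ,], [F → y . D P] }  — shift
  I6: { [F → y D . P], [P → . a L c], [P → . c P] }  — shift
  I7: { [F → y D P .] }  — reduce
  I8: { [D → . c F ,], [L → . D D], [L → . a a], [P → a . L c] }  — shift
  I9: { [P → . a L c], [P → . c P], [P → c . P] }  — shift
  I10: { [P → c P .] }  — reduce
  I11: { [D → . c F ,], [L → D . D] }  — shift
  I12: { [P → a L . c] }  — shift
  I13: { [L → a . a] }  — shift
  I14: { [L → a a .] }  — reduce
  I15: { [P → a L c .] }  — reduce
  I16: { [L → D D .] }  — reduce
  I17: { [D → c F , .] }  — reduce

No state contains both a complete item and a shift item.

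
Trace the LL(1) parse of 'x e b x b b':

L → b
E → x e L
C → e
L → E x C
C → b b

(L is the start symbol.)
Stack is shown with the top on the left.

Stack        Input          Action
----------------------------------
L $          x e b x b b $  output L → E x C
E x C $      x e b x b b $  output E → x e L
x e L x C $  x e b x b b $  match 'x'
e L x C $    e b x b b $    match 'e'
L x C $      b x b b $      output L → b
b x C $      b x b b $      match 'b'
x C $        x b b $        match 'x'
C $          b b $          output C → b b
b b $        b b $          match 'b'
b $          b $            match 'b'
$            $              accept

The string is accepted.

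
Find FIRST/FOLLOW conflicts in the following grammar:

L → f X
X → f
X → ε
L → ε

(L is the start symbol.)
A FIRST/FOLLOW conflict occurs when a non-terminal N has a nullable alternative N → β (β ⇒* ε) and another alternative N → α with FIRST(α) ∩ FOLLOW(N) ≠ ∅: on such a lookahead the parser cannot decide between expanding α and letting N vanish via β.

Nullable non-terminals: L, X.

L: nullable alternative(s) L → ε; FOLLOW(L) = { $ }
  L → f X: FIRST \ {ε} = { 'f' } — disjoint from FOLLOW(L)
  L → ε: FIRST \ {ε} = { } — this is the only nullable alternative, skip

X: nullable alternative(s) X → ε; FOLLOW(X) = { $ }
  X → f: FIRST \ {ε} = { 'f' } — disjoint from FOLLOW(X)
  X → ε: FIRST \ {ε} = { } — this is the only nullable alternative, skip

No FIRST/FOLLOW conflicts found.

Answer: No FIRST/FOLLOW conflicts.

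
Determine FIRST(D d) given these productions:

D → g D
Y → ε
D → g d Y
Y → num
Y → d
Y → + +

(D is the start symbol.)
{ 'g' }

FIRST sets of the non-terminals involved (from the grammar, by fixed-point iteration):
  FIRST(D) = { 'g' }

To compute FIRST(D d), process the symbols left to right:
Symbol D is a non-terminal. Add FIRST(D) \ {ε} = { 'g' }
D is not nullable (ε ∉ FIRST(D)), so stop here.
FIRST(D d) = { 'g' }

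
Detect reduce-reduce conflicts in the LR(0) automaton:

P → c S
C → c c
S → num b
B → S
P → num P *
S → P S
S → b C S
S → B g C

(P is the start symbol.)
Yes — I8: [B → S .] vs [P → c S .]; I15: [B → S .] vs [S → b C S .]; I16: [B → S .] vs [S → P S .]

A reduce-reduce conflict occurs when an LR(0) state has two complete items [A → α .] and [B → β .] — both call for a reduction, and with no lookahead the parser cannot choose between them.

Augment with P' → P and build the canonical LR(0) collection (I0 = CLOSURE({[P' → . P]}), then GOTO on every symbol after a dot until no new states appear). It has 19 states:
  I0: { [P → . c S], [P → . num P *], [P' → . P] }  — shift
  I1: { [P' → P .] }  — accept
  I2: { [B → . S], [P → . c S], [P → . num P *], [P → c . S], [S → . B g C], [S → . P S], [S → . b C S], [S → . num b] }  — shift
  I3: { [P → . c S], [P → . num P *], [P → num . P *] }  — shift
  I4: { [P → num P . *] }  — shift
  I5: { [P → num P * .] }  — reduce
  I6: { [S → B . g C] }  — shift
  I7: { [B → . S], [P → . c S], [P → . num P *], [S → . B g C], [S → . P S], [S → . b C S], [S → . num b], [S → P . S] }  — shift
  I8: { [B → S .], [P → c S .] }  — 2 reduces
  I9: { [C → . c c], [S → b . C S] }  — shift
  I10: { [P → . c S], [P → . num P *], [P → num . P *], [S → num . b] }  — shift
  I11: { [S → num b .] }  — reduce
  I12: { [B → . S], [P → . c S], [P → . num P *], [S → . B g C], [S → . P S], [S → . b C S], [S → . num b], [S → b C . S] }  — shift
  I13: { [C → c . c] }  — shift
  I14: { [C → c c .] }  — reduce
  I15: { [B → S .], [S → b C S .] }  — 2 reduces
  I16: { [B → S .], [S → P S .] }  — 2 reduces
  I17: { [C → . c c], [S → B g . C] }  — shift
  I18: { [S → B g C .] }  — reduce

I8 contains complete items [B → S .], [P → c S .] — reduce-reduce conflict.
I15 contains complete items [B → S .], [S → b C S .] — reduce-reduce conflict.
I16 contains complete items [B → S .], [S → P S .] — reduce-reduce conflict.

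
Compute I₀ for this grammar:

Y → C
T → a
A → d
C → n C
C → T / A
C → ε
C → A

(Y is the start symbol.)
First, augment the grammar with Y' → Y
I₀ = CLOSURE({ [Y' → . Y] }):
  [Y' → . Y] has the dot before Y: add [Y → . C]
  [Y → . C] has the dot before C: add [C → . n C], [C → . T / A], [C → .], [C → . A]
  [C → . T / A] has the dot before T: add [T → . a]
  [C → . A] has the dot before A: add [A → . d]
No further items can be added.

I₀ = { [A → . d], [C → . A], [C → . T / A], [C → . n C], [C → .], [T → . a], [Y → . C], [Y' → . Y] }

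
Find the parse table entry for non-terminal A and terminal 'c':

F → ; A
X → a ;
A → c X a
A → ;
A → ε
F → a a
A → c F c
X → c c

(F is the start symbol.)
To find M[A, 'c'], we find productions for A where 'c' is in the predict set (PREDICT(N → α) = (FIRST(α) \ {ε}) ∪ (FOLLOW(N) if α ⇒* ε)).

Relevant sets:
  FOLLOW(A) = { $, 'c' }

A → c X a: PREDICT = { 'c' }
  'c' is in predict set, so this production goes in M[A, 'c']
A → ;: PREDICT = { ';' }
A → ε: PREDICT = { $, 'c' }
  'c' is in predict set, so this production goes in M[A, 'c']
A → c F c: PREDICT = { 'c' }
  'c' is in predict set, so this production goes in M[A, 'c']

M[A, 'c'] = A → c X a, A → ε, A → c F c  (a multiply-defined cell — the grammar is not LL(1))

Answer: A → c X a, A → ε, A → c F c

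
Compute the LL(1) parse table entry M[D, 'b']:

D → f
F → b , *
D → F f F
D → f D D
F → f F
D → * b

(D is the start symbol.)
D → F f F

To find M[D, 'b'], we find productions for D where 'b' is in the predict set (PREDICT(N → α) = (FIRST(α) \ {ε}) ∪ (FOLLOW(N) if α ⇒* ε)).

Relevant sets:
  FIRST(F) = { 'b', 'f' }

D → f: PREDICT = { 'f' }
D → F f F: PREDICT = { 'b', 'f' }
  'b' is in predict set, so this production goes in M[D, 'b']
D → f D D: PREDICT = { 'f' }
D → * b: PREDICT = { '*' }

M[D, 'b'] = D → F f F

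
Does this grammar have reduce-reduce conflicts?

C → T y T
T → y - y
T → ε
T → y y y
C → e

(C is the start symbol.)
A reduce-reduce conflict occurs when an LR(0) state has two complete items [A → α .] and [B → β .] — both call for a reduction, and with no lookahead the parser cannot choose between them.

Augment with C' → C and build the canonical LR(0) collection (I0 = CLOSURE({[C' → . C]}), then GOTO on every symbol after a dot until no new states appear). It has 11 states:
  I0: { [C → . T y T], [C → . e], [C' → . C], [T → . y - y], [T → . y y y], [T → .] }  — shift, reduce
  I1: { [C' → C .] }  — accept
  I2: { [C → T . y T] }  — shift
  I3: { [C → e .] }  — reduce
  I4: { [T → y . - y], [T → y . y y] }  — shift
  I5: { [T → y - . y] }  — shift
  I6: { [T → y y . y] }  — shift
  I7: { [T → y y y .] }  — reduce
  I8: { [T → y - y .] }  — reduce
  I9: { [C → T y . T], [T → . y - y], [T → . y y y], [T → .] }  — shift, reduce
  I10: { [C → T y T .] }  — reduce

No state contains more than one complete item.

Answer: No reduce-reduce conflicts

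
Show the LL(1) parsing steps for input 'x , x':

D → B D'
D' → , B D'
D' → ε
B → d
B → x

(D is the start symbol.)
Stack is shown with the top on the left.

Stack     Input    Action
-------------------------
D $       x , x $  output D → B D'
B D' $    x , x $  output B → x
x D' $    x , x $  match 'x'
D' $      , x $    output D' → , B D'
, B D' $  , x $    match ','
B D' $    x $      output B → x
x D' $    x $      match 'x'
D' $      $        output D' → ε
$         $        accept

The string is accepted.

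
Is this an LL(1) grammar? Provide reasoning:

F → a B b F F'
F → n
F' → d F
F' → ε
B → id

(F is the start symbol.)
No. Predict set conflict for F': { 'd' }

A grammar is LL(1) if for each non-terminal N with multiple productions, the predict sets of those productions are pairwise disjoint, where PREDICT(N → α) = (FIRST(α) \ {ε}) ∪ (FOLLOW(N) if α ⇒* ε).

Relevant sets:
  FOLLOW(F') = { $, 'd' }

For F:
  PREDICT(F → a B b F F') = { 'a' }
  PREDICT(F → n) = { 'n' }
For F':
  PREDICT(F' → d F) = { 'd' }
  PREDICT(F' → ε) = { $, 'd' }
B has a single production, so nothing to check there.

Conflict found: Predict set conflict for F': { 'd' }
The grammar is NOT LL(1).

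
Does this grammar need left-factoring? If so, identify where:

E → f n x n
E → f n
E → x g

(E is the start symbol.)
Left-factoring is needed when two productions for the same non-terminal
share a common prefix on the right-hand side.

Productions for E:
  E → f n x n
  E → f n
  E → x g

Found common prefix 'f n' in productions for E

Answer: Yes, E has productions with common prefix 'f n'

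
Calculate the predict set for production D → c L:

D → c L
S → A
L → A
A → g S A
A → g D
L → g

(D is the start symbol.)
{ 'c' }

PREDICT(D → c L) = (FIRST(RHS) \ {ε}) ∪ (FOLLOW(D) if ε ∈ FIRST(RHS), i.e. RHS ⇒* ε)
FIRST(c L) = { 'c' }
ε ∉ FIRST(c L), so FOLLOW(D) is not added.
PREDICT(D → c L) = { 'c' }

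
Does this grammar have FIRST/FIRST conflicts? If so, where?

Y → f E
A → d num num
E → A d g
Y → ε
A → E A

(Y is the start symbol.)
A FIRST/FIRST conflict occurs when two productions N → α and N → β for the same non-terminal have FIRST(α) ∩ FIRST(β) ≠ ∅ (with ε ∈ FIRST of a nullable right-hand side, so two nullable alternatives also conflict).

FIRST sets of the non-terminals at (or reachable through a nullable prefix from) the front of some alternative:
  FIRST(E) = { 'd' }

Productions for Y:
  Y → f E: FIRST = { 'f' }
  Y → ε: FIRST = { ε }
Productions for A:
  A → d num num: FIRST = { 'd' }
  A → E A: FIRST = { 'd' }
E has only one production, so no FIRST/FIRST conflict is possible there.

Conflict for A: A → d num num and A → E A
  Overlap: { 'd' }

Answer: Yes. A → d num num / A → E A on { 'd' }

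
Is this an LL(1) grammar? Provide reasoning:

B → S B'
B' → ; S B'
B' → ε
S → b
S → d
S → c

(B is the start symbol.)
Yes, the grammar is LL(1).

A grammar is LL(1) if for each non-terminal N with multiple productions, the predict sets of those productions are pairwise disjoint, where PREDICT(N → α) = (FIRST(α) \ {ε}) ∪ (FOLLOW(N) if α ⇒* ε).

Relevant sets:
  FOLLOW(B') = { $ }

For B':
  PREDICT(B' → ';' S B') = { ';' }
  PREDICT(B' → ε) = { $ }
For S:
  PREDICT(S → b) = { 'b' }
  PREDICT(S → d) = { 'd' }
  PREDICT(S → c) = { 'c' }
B has a single production, so nothing to check there.

All predict sets are disjoint. The grammar IS LL(1).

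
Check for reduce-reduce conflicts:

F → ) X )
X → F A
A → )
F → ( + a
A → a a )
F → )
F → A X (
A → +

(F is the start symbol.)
A reduce-reduce conflict occurs when an LR(0) state has two complete items [A → α .] and [B → β .] — both call for a reduction, and with no lookahead the parser cannot choose between them.

Augment with F' → F and build the canonical LR(0) collection (I0 = CLOSURE({[F' → . F]}), then GOTO on every symbol after a dot until no new states appear). It has 18 states:
  I0: { [A → . )], [A → . +], [A → . a a )], [F → . ( + a], [F → . ) X )], [F → . )], [F → . A X (], [F' → . F] }  — shift
  I1: { [F → ( . + a] }  — shift
  I2: { [A → ) .], [A → . )], [A → . +], [A → . a a )], [F → ) . X )], [F → ) .], [F → . ( + a], [F → . ) X )], [F → . )], [F → . A X (], [X → . F A] }  — shift, 2 reduces
  I3: { [A → + .] }  — reduce
  I4: { [A → . )], [A → . +], [A → . a a )], [F → . ( + a], [F → . ) X )], [F → . )], [F → . A X (], [F → A . X (], [X → . F A] }  — shift
  I5: { [F' → F .] }  — accept
  I6: { [A → a . a )] }  — shift
  I7: { [A → a a . )] }  — shift
  I8: { [A → a a ) .] }  — reduce
  I9: { [A → . )], [A → . +], [A → . a a )], [X → F . A] }  — shift
  I10: { [F → A X . (] }  — shift
  I11: { [F → A X ( .] }  — reduce
  I12: { [A → ) .] }  — reduce
  I13: { [X → F A .] }  — reduce
  I14: { [F → ) X . )] }  — shift
  I15: { [F → ) X ) .] }  — reduce
  I16: { [F → ( + . a] }  — shift
  I17: { [F → ( + a .] }  — reduce

I2 contains complete items [A → ) .], [F → ) .] — reduce-reduce conflict.

Answer: Yes — I2: [A → ) .] vs [F → ) .]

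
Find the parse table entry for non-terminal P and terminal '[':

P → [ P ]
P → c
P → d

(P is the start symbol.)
To find M[P, '['], we find productions for P where '[' is in the predict set (PREDICT(N → α) = (FIRST(α) \ {ε}) ∪ (FOLLOW(N) if α ⇒* ε)).

P → [ P ]: PREDICT = { '[' }
  '[' is in predict set, so this production goes in M[P, '[']
P → c: PREDICT = { 'c' }
P → d: PREDICT = { 'd' }

M[P, '['] = P → [ P ]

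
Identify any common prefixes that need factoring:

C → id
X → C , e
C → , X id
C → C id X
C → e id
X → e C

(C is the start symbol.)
Left-factoring is needed when two productions for the same non-terminal
share a common prefix on the right-hand side.

Productions for C:
  C → id
  C → , X id
  C → C id X
  C → e id
Productions for X:
  X → C , e
  X → e C

No common prefixes found.

Answer: No, left-factoring is not needed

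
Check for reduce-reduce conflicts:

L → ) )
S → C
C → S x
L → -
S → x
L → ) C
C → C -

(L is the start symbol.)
Augment with L' → L and build the canonical LR(0) collection (I0 = CLOSURE({[L' → . L]}), then GOTO on every symbol after a dot until no new states appear). It has 10 states:
  I0: { [L → . ) )], [L → . ) C], [L → . -], [L' → . L] }  — shift
  I1: { [C → . C -], [C → . S x], [L → ) . )], [L → ) . C], [S → . C], [S → . x] }  — shift
  I2: { [L → - .] }  — reduce
  I3: { [L' → L .] }  — accept
  I4: { [L → ) ) .] }  — reduce
  I5: { [C → C . -], [L → ) C .], [S → C .] }  — shift, 2 reduces
  I6: { [C → S . x] }  — shift
  I7: { [S → x .] }  — reduce
  I8: { [C → S x .] }  — reduce
  I9: { [C → C - .] }  — reduce

I5 contains complete items [L → ) C .], [S → C .] — reduce-reduce conflict.

Answer: Yes — I5: [L → ) C .] vs [S → C .]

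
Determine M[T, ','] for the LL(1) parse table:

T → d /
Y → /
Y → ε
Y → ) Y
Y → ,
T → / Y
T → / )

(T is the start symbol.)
Empty (error entry)

To find M[T, ','], we find productions for T where ',' is in the predict set (PREDICT(N → α) = (FIRST(α) \ {ε}) ∪ (FOLLOW(N) if α ⇒* ε)).

T → d /: PREDICT = { 'd' }
T → / Y: PREDICT = { '/' }
T → / ): PREDICT = { '/' }

M[T, ','] is empty (no production applies)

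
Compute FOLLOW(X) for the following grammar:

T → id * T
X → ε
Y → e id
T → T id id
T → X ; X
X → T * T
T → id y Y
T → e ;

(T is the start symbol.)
{ $, '*', ';', 'id' }

To compute FOLLOW(X), find every occurrence of X on a right-hand side N → α X β: add FIRST(β) \ {ε}, and if β is empty or nullable also add FOLLOW(N). Iterate to a fixed point.

In T → X ; X: X is followed by ';' X, add FIRST(';' X) \ {ε} = { ';' }
In T → X ; X: X is at the end, add FOLLOW(T)

The FOLLOW sets referred to above (computed the same way, to a fixed point):
  FOLLOW(T) = { $, '*', ';', 'id' }

Taking the union: FOLLOW(X) = { $, '*', ';', 'id' }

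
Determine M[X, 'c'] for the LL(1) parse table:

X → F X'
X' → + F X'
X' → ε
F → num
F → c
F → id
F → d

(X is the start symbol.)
X → F X'

To find M[X, 'c'], we find productions for X where 'c' is in the predict set (PREDICT(N → α) = (FIRST(α) \ {ε}) ∪ (FOLLOW(N) if α ⇒* ε)).

Relevant sets:
  FIRST(F) = { 'c', 'd', 'id', 'num' }

X → F X': PREDICT = { 'c', 'd', 'id', 'num' }
  'c' is in predict set, so this production goes in M[X, 'c']

M[X, 'c'] = X → F X'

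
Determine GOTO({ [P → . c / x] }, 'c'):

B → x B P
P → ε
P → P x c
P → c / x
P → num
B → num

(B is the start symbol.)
GOTO(I, 'c') = CLOSURE({ [A → αX.β] : [A → α.Xβ] ∈ I, X = 'c' })

Items with dot before 'c', with the dot advanced:
  [P → . c / x] → [P → c . / x]
Closure adds nothing (no advanced item has the dot before a non-terminal).

GOTO = { [P → c . / x] }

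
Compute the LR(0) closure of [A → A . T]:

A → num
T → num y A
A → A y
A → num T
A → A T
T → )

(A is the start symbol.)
{ [A → A . T], [T → . )], [T → . num y A] }

To compute CLOSURE, for each item [A → α.Bβ] where B is a non-terminal, add [B → .γ] for all productions B → γ; repeat for the newly added items until nothing changes.

Start with: [A → A . T]
  [A → A . T] has the dot before T: add [T → . num y A], [T → . )]
No further items can be added.

CLOSURE = { [A → A . T], [T → . )], [T → . num y A] }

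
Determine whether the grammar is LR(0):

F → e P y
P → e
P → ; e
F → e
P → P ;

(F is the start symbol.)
A grammar is LR(0) if no state in the canonical LR(0) collection has:
  - both a shift item (dot before a terminal) and a complete item (shift-reduce conflict), or
  - two or more complete items (reduce-reduce conflict; the accept item [F' → F .] counts as a complete item here).

Augment with F' → F and build the canonical LR(0) collection (I0 = CLOSURE({[F' → . F]}), then GOTO on every symbol after a dot until no new states appear). It has 9 states:
  I0: { [F → . e P y], [F → . e], [F' → . F] }  — shift
  I1: { [F' → F .] }  — accept
  I2: { [F → e . P y], [F → e .], [P → . ; e], [P → . P ;], [P → . e] }  — shift, reduce
  I3: { [P → ; . e] }  — shift
  I4: { [F → e P . y], [P → P . ;] }  — shift
  I5: { [P → e .] }  — reduce
  I6: { [P → P ; .] }  — reduce
  I7: { [F → e P y .] }  — reduce
  I8: { [P → ; e .] }  — reduce

Conflict in state I2:
  Shift-reduce conflict between [F → e .] and [P → . ; e]
So the grammar is NOT LR(0).

Answer: No. Shift-reduce conflict between [F → e .] and [P → . ; e]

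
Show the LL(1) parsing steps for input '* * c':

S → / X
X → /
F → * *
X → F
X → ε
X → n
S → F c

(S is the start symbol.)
Stack is shown with the top on the left.

Stack    Input    Action
------------------------
S $      * * c $  output S → F c
F c $    * * c $  output F → * *
* * c $  * * c $  match '*'
* c $    * c $    match '*'
c $      c $      match 'c'
$        $        accept

The string is accepted.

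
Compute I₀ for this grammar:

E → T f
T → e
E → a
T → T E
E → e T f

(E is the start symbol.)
{ [E → . T f], [E → . a], [E → . e T f], [E' → . E], [T → . T E], [T → . e] }

First, augment the grammar with E' → E
I₀ = CLOSURE({ [E' → . E] }):
  [E' → . E] has the dot before E: add [E → . T f], [E → . a], [E → . e T f]
  [E → . T f] has the dot before T: add [T → . e], [T → . T E]
No further items can be added.

I₀ = { [E → . T f], [E → . a], [E → . e T f], [E' → . E], [T → . T E], [T → . e] }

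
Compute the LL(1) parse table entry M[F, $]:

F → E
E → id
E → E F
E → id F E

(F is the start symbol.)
To find M[F, $], we find productions for F where $ is in the predict set (PREDICT(N → α) = (FIRST(α) \ {ε}) ∪ (FOLLOW(N) if α ⇒* ε)).

Relevant sets:
  FIRST(E) = { 'id' }

F → E: PREDICT = { 'id' }

M[F, $] is empty (no production applies)

Answer: Empty (error entry)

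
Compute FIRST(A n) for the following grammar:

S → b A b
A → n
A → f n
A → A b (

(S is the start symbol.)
{ 'f', 'n' }

FIRST sets of the non-terminals involved (from the grammar, by fixed-point iteration):
  FIRST(A) = { 'f', 'n' }

To compute FIRST(A n), process the symbols left to right:
Symbol A is a non-terminal. Add FIRST(A) \ {ε} = { 'f', 'n' }
A is not nullable (ε ∉ FIRST(A)), so stop here.
FIRST(A n) = { 'f', 'n' }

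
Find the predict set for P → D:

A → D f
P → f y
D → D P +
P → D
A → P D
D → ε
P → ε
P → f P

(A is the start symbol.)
PREDICT(P → D) = (FIRST(RHS) \ {ε}) ∪ (FOLLOW(P) if ε ∈ FIRST(RHS), i.e. RHS ⇒* ε)
FIRST(D) = { '+', 'f', ε }
FIRST(D) = { '+', 'f', ε }
ε ∈ FIRST(D) (the right-hand side is nullable), so add FOLLOW(P) = { $, '+', 'f' }
PREDICT(P → D) = { $, '+', 'f' }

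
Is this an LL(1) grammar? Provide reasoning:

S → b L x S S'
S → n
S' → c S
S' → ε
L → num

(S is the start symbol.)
No. Predict set conflict for S': { 'c' }

Relevant sets:
  FOLLOW(S') = { $, 'c' }

For S:
  PREDICT(S → b L x S S') = { 'b' }
  PREDICT(S → n) = { 'n' }
For S':
  PREDICT(S' → c S) = { 'c' }
  PREDICT(S' → ε) = { $, 'c' }
L has a single production, so nothing to check there.

Conflict found: Predict set conflict for S': { 'c' }
The grammar is NOT LL(1).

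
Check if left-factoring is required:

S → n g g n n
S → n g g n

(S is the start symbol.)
Yes, S has productions with common prefix 'n g g n'

Left-factoring is needed when two productions for the same non-terminal
share a common prefix on the right-hand side.

Productions for S:
  S → n g g n n
  S → n g g n

Found common prefix 'n g g n' in productions for S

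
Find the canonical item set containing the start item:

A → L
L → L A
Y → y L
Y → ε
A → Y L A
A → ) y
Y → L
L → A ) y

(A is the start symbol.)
First, augment the grammar with A' → A
I₀ = CLOSURE({ [A' → . A] }):
  [A' → . A] has the dot before A: add [A → . L], [A → . Y L A], [A → . ) y]
  [A → . L] has the dot before L: add [L → . L A], [L → . A ) y]
  [A → . Y L A] has the dot before Y: add [Y → . y L], [Y → .], [Y → . L]
No further items can be added.

I₀ = { [A → . ) y], [A → . L], [A → . Y L A], [A' → . A], [L → . A ) y], [L → . L A], [Y → . L], [Y → . y L], [Y → .] }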